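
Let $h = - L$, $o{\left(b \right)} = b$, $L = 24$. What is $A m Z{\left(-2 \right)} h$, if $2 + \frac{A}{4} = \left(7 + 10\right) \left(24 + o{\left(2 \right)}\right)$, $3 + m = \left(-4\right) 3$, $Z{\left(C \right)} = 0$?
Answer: $0$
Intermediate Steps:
$m = -15$ ($m = -3 - 12 = -15$)
$A = 1760$ ($A = -8 + 4 \left(7 + 10\right) \left(24 + 2\right) = -8 + 4 \cdot 17 \cdot 26 = -8 + 4 \cdot 442 = -8 + 1768 = 1760$)
$h = -24$ ($h = \left(-1\right) 24 = -24$)
$A m Z{\left(-2 \right)} h = 1760 \left(\left(-15\right) 0\right) \left(-24\right) = 1760 \cdot 0 \left(-24\right) = 0 \left(-24\right) = 0$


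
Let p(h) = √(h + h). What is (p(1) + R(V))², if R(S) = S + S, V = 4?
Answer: (8 + √2)² ≈ 88.627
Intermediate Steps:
p(h) = √2*√h (p(h) = √(2*h) = √2*√h)
R(S) = 2*S
(p(1) + R(V))² = (√2*√1 + 2*4)² = (√2*1 + 8)² = (√2 + 8)² = (8 + √2)²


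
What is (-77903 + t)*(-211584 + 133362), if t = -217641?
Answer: 23118042768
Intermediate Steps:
(-77903 + t)*(-211584 + 133362) = (-77903 - 217641)*(-211584 + 133362) = -295544*(-78222) = 23118042768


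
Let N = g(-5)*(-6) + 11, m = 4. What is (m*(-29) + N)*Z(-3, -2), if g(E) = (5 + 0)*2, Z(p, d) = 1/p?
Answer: 55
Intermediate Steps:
g(E) = 10 (g(E) = 5*2 = 10)
N = -49 (N = 10*(-6) + 11 = -60 + 11 = -49)
(m*(-29) + N)*Z(-3, -2) = (4*(-29) - 49)/(-3) = (-116 - 49)*(-⅓) = -165*(-⅓) = 55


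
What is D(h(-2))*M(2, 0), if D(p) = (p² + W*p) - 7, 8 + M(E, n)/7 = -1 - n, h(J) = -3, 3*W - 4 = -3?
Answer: -63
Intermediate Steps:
W = ⅓ (W = 4/3 + (⅓)*(-3) = 4/3 - 1 = ⅓ ≈ 0.33333)
M(E, n) = -63 - 7*n (M(E, n) = -56 + 7*(-1 - n) = -56 + (-7 - 7*n) = -63 - 7*n)
D(p) = -7 + p² + p/3 (D(p) = (p² + p/3) - 7 = -7 + p² + p/3)
D(h(-2))*M(2, 0) = (-7 + (-3)² + (⅓)*(-3))*(-63 - 7*0) = (-7 + 9 - 1)*(-63 + 0) = 1*(-63) = -63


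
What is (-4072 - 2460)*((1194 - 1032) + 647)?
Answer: -5284388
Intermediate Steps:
(-4072 - 2460)*((1194 - 1032) + 647) = -6532*(162 + 647) = -6532*809 = -5284388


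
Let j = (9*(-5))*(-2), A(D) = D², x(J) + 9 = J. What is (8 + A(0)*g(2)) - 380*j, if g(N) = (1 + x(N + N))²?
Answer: -34192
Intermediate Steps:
x(J) = -9 + J
g(N) = (-8 + 2*N)² (g(N) = (1 + (-9 + (N + N)))² = (1 + (-9 + 2*N))² = (-8 + 2*N)²)
j = 90 (j = -45*(-2) = 90)
(8 + A(0)*g(2)) - 380*j = (8 + 0²*(4*(-4 + 2)²)) - 380*90 = (8 + 0*(4*(-2)²)) - 34200 = (8 + 0*(4*4)) - 34200 = (8 + 0*16) - 34200 = (8 + 0) - 34200 = 8 - 34200 = -34192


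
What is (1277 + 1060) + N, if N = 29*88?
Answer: 4889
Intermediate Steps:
N = 2552
(1277 + 1060) + N = (1277 + 1060) + 2552 = 2337 + 2552 = 4889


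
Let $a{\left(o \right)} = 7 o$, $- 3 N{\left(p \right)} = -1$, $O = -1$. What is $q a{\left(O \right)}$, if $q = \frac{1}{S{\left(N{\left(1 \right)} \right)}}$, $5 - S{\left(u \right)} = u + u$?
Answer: $- \frac{21}{13} \approx -1.6154$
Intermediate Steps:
$N{\left(p \right)} = \frac{1}{3}$ ($N{\left(p \right)} = \left(- \frac{1}{3}\right) \left(-1\right) = \frac{1}{3}$)
$S{\left(u \right)} = 5 - 2 u$ ($S{\left(u \right)} = 5 - \left(u + u\right) = 5 - 2 u$)
$q = \frac{3}{13}$ ($q = \frac{1}{5 - \frac{2}{3}} = \frac{1}{\frac{13}{3}} = \frac{3}{13} \approx 0.23077$)
$q a{\left(O \right)} = \frac{3 \cdot 7 \left(-1\right)}{13} = \frac{3}{13} \left(-7\right) = - \frac{21}{13}$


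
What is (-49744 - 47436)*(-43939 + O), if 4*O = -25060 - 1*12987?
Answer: 5194343885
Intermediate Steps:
O = -38047/4 (O = (-25060 - 1*12987)/4 = (-25060 - 12987)/4 = (1/4)*(-38047) = -38047/4 ≈ -9511.8)
(-49744 - 47436)*(-43939 + O) = (-49744 - 47436)*(-43939 - 38047/4) = -97180*(-213803/4) = 5194343885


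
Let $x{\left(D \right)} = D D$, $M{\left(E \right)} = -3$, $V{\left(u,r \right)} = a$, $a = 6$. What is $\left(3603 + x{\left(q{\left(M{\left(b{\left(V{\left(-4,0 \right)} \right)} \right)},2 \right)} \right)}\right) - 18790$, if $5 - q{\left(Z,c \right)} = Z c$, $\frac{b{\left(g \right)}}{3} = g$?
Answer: $-15066$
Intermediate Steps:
$V{\left(u,r \right)} = 6$
$b{\left(g \right)} = 3 g$
$q{\left(Z,c \right)} = 5 - Z c$
$x{\left(D \right)} = D^{2}$
$\left(3603 + x{\left(q{\left(M{\left(b{\left(V{\left(-4,0 \right)} \right)} \right)},2 \right)} \right)}\right) - 18790 = \left(3603 + \left(5 - \left(-3\right) 2\right)^{2}\right) - 18790 = \left(3603 + \left(5 + 6\right)^{2}\right) - 18790 = \left(3603 + 11^{2}\right) - 18790 = \left(3603 + 121\right) - 18790 = 3724 - 18790 = -15066$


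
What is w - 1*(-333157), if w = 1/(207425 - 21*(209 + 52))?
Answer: 67279057209/201944 ≈ 3.3316e+5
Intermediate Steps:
w = 1/201944 (w = 1/(207425 - 21*261) = 1/(207425 - 5481) = 1/201944 ≈ 4.9519e-6)
w - 1*(-333157) = 1/201944 - 1*(-333157) = 1/201944 + 333157 = 67279057209/201944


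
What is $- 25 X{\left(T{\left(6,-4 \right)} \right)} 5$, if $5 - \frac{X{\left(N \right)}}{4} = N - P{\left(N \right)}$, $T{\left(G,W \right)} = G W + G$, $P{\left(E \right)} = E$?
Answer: $-2500$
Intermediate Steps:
$T{\left(G,W \right)} = G + G W$
$X{\left(N \right)} = 20$ ($X{\left(N \right)} = 20 - 4 \left(N - N\right) = 20 - 0 = 20 + 0 = 20$)
$- 25 X{\left(T{\left(6,-4 \right)} \right)} 5 = - 25 \cdot 20 \cdot 5 = \left(-25\right) 100 = -2500$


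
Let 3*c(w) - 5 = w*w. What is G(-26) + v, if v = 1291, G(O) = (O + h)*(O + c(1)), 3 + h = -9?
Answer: 2203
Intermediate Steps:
c(w) = 5/3 + w²/3 (c(w) = 5/3 + (w*w)/3 = 5/3 + w²/3)
h = -12 (h = -3 - 9 = -12)
G(O) = (-12 + O)*(2 + O) (G(O) = (O - 12)*(O + (5/3 + (⅓)*1²)) = (-12 + O)*(O + (5/3 + (⅓)*1)) = (-12 + O)*(O + (5/3 + ⅓)) = (-12 + O)*(O + 2) = (-12 + O)*(2 + O))
G(-26) + v = (-24 + (-26)² - 10*(-26)) + 1291 = (-24 + 676 + 260) + 1291 = 912 + 1291 = 2203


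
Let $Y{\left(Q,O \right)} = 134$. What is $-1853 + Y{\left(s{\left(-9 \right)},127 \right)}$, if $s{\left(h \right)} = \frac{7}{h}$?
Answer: $-1719$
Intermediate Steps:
$-1853 + Y{\left(s{\left(-9 \right)},127 \right)} = -1853 + 134 = -1719$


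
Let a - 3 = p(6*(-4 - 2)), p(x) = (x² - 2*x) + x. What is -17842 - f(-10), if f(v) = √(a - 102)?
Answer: -17842 - 3*√137 ≈ -17877.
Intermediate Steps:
p(x) = x² - x
a = 1335 (a = 3 + (6*(-4 - 2))*(-1 + 6*(-4 - 2)) = 3 + (6*(-6))*(-1 + 6*(-6)) = 3 - 36*(-1 - 36) = 3 - 36*(-37) = 3 + 1332 = 1335)
f(v) = 3*√137 (f(v) = √(1335 - 102) = √1233 = 3*√137)
-17842 - f(-10) = -17842 - 3*√137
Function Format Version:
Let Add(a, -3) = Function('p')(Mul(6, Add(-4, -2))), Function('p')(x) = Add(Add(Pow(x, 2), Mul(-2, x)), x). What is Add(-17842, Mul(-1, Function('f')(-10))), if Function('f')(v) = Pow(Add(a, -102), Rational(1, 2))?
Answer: Add(-17842, Mul(-3, Pow(137, Rational(1, 2)))) ≈ -17877.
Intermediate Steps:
Function('p')(x) = Add(Pow(x, 2), Mul(-1, x))
a = 1335 (a = Add(3, Mul(Mul(6, Add(-4, -2)), Add(-1, Mul(6, Add(-4, -2))))) = Add(3, Mul(Mul(6, -6), Add(-1, Mul(6, -6)))) = Add(3, Mul(-36, Add(-1, -36))) = Add(3, Mul(-36, -37)) = Add(3, 1332) = 1335)
Function('f')(v) = Mul(3, Pow(137, Rational(1, 2))) (Function('f')(v) = Pow(Add(1335, -102), Rational(1, 2)) = Pow(1233, Rational(1, 2)) = Mul(3, Pow(137, Rational(1, 2))))
Add(-17842, Mul(-1, Function('f')(-10))) = Add(-17842, Mul(-1, Mul(3, Pow(137, Rational(1, 2))))) = Add(-17842, Mul(-3, Pow(137, Rational(1, 2))))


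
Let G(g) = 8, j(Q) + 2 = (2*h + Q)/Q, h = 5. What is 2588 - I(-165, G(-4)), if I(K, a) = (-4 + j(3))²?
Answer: 23267/9 ≈ 2585.2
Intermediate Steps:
j(Q) = -2 + (10 + Q)/Q (j(Q) = -2 + (2*5 + Q)/Q = -2 + (10 + Q)/Q)
I(K, a) = 25/9 (I(K, a) = (-4 + (10 - 1*3)/3)² = (-4 + (10 - 3)/3)² = (-4 + (⅓)*7)² = (-4 + 7/3)² = (-5/3)² = 25/9)
2588 - I(-165, G(-4)) = 2588 - 1*25/9 = 2588 - 25/9 = 23267/9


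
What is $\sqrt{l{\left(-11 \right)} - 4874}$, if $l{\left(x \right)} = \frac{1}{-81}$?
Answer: $\frac{i \sqrt{394795}}{9} \approx 69.814 i$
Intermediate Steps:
$l{\left(x \right)} = - \frac{1}{81}$
$\sqrt{l{\left(-11 \right)} - 4874} = \sqrt{- \frac{1}{81} - 4874} = \sqrt{- \frac{394795}{81}} = \frac{i \sqrt{394795}}{9}$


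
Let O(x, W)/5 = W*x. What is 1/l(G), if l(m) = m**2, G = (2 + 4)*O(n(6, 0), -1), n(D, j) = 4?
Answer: 1/14400 ≈ 6.9444e-5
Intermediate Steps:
O(x, W) = 5*W*x (O(x, W) = 5*(W*x) = 5*W*x)
G = -120 (G = (2 + 4)*(5*(-1)*4) = 6*(-20) = -120)
1/l(G) = 1/((-120)**2) = 1/14400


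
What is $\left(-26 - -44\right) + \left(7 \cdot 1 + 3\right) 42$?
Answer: $438$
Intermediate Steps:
$\left(-26 - -44\right) + \left(7 \cdot 1 + 3\right) 42 = \left(-26 + 44\right) + \left(7 + 3\right) 42 = 18 + 10 \cdot 42 = 18 + 420 = 438$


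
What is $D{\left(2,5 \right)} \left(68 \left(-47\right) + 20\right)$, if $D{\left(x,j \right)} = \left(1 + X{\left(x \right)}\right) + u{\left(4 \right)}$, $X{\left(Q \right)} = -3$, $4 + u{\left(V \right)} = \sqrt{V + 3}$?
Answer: $19056 - 3176 \sqrt{7} \approx 10653.0$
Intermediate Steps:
$u{\left(V \right)} = -4 + \sqrt{3 + V}$ ($u{\left(V \right)} = -4 + \sqrt{V + 3} = -4 + \sqrt{3 + V}$)
$D{\left(x,j \right)} = -6 + \sqrt{7}$ ($D{\left(x,j \right)} = \left(1 - 3\right) - \left(4 - \sqrt{3 + 4}\right) = -2 - \left(4 - \sqrt{7}\right) = -6 + \sqrt{7}$)
$D{\left(2,5 \right)} \left(68 \left(-47\right) + 20\right) = \left(-6 + \sqrt{7}\right) \left(68 \left(-47\right) + 20\right) = \left(-6 + \sqrt{7}\right) \left(-3196 + 20\right) = \left(-6 + \sqrt{7}\right) \left(-3176\right) = 19056 - 3176 \sqrt{7}$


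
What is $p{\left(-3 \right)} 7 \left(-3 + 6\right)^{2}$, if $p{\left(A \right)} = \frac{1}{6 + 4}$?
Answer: $\frac{63}{10} \approx 6.3$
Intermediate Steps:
$p{\left(A \right)} = \frac{1}{10}$
$p{\left(-3 \right)} 7 \left(-3 + 6\right)^{2} = \frac{1}{10} \cdot 7 \left(-3 + 6\right)^{2} = \frac{7 \cdot 3^{2}}{10} = \frac{7}{10} \cdot 9 = \frac{63}{10}$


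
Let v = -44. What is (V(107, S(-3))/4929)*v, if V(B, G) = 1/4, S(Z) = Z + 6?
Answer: -11/4929 ≈ -0.0022317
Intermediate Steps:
S(Z) = 6 + Z
V(B, G) = ¼
(V(107, S(-3))/4929)*v = ((¼)/4929)*(-44) = ((¼)*(1/4929))*(-44) = (1/19716)*(-44) = -11/4929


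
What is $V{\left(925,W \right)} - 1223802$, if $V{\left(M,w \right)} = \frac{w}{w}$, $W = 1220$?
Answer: $-1223801$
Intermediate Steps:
$V{\left(M,w \right)} = 1$
$V{\left(925,W \right)} - 1223802 = 1 - 1223802 = -1223801$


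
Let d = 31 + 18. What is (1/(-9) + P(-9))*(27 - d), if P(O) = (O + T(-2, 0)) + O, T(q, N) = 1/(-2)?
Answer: 3685/9 ≈ 409.44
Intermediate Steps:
T(q, N) = -1/2
d = 49
P(O) = -1/2 + 2*O (P(O) = (O - 1/2) + O = (-1/2 + O) + O = -1/2 + 2*O)
(1/(-9) + P(-9))*(27 - d) = (1/(-9) + (-1/2 + 2*(-9)))*(27 - 1*49) = (-1/9 + (-1/2 - 18))*(27 - 49) = (-1/9 - 37/2)*(-22) = -335/18*(-22) = 3685/9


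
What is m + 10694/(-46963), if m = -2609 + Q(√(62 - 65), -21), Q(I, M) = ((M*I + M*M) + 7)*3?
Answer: -59418889/46963 - 63*I*√3 ≈ -1265.2 - 109.12*I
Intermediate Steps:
Q(I, M) = 21 + 3*M² + 3*I*M (Q(I, M) = ((I*M + M²) + 7)*3 = ((M² + I*M) + 7)*3 = (7 + M² + I*M)*3 = 21 + 3*M² + 3*I*M)
m = -1265 - 63*I*√3 (m = -2609 + (21 + 3*(-21)² + 3*√(62 - 65)*(-21)) = -2609 + (21 + 3*441 + 3*√(-3)*(-21)) = -2609 + (21 + 1323 + 3*(I*√3)*(-21)) = -2609 + (21 + 1323 - 63*I*√3) = -2609 + (1344 - 63*I*√3) = -1265 - 63*I*√3 ≈ -1265.0 - 109.12*I)
m + 10694/(-46963) = (-1265 - 63*I*√3) + 10694/(-46963) = (-1265 - 63*I*√3) + 10694*(-1/46963) = (-1265 - 63*I*√3) - 10694/46963 = -59418889/46963 - 63*I*√3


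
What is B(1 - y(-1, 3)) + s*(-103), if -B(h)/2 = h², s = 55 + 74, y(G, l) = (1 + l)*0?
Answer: -13289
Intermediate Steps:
y(G, l) = 0
s = 129
B(h) = -2*h²
B(1 - y(-1, 3)) + s*(-103) = -2*(1 - 1*0)² + 129*(-103) = -2*(1 + 0)² - 13287 = -2*1² - 13287 = -2*1 - 13287 = -2 - 13287 = -13289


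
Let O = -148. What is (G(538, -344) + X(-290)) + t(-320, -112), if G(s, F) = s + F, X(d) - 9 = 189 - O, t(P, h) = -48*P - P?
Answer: 16220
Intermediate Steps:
t(P, h) = -49*P
X(d) = 346 (X(d) = 9 + (189 - 1*(-148)) = 9 + (189 + 148) = 9 + 337 = 346)
G(s, F) = F + s
(G(538, -344) + X(-290)) + t(-320, -112) = ((-344 + 538) + 346) - 49*(-320) = (194 + 346) + 15680 = 540 + 15680 = 16220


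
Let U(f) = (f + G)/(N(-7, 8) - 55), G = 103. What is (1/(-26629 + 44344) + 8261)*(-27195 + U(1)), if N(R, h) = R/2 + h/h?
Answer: -457709122740928/2037225 ≈ -2.2467e+8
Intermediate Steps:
N(R, h) = 1 + R/2 (N(R, h) = R*(½) + 1 = R/2 + 1 = 1 + R/2)
U(f) = -206/115 - 2*f/115 (U(f) = (f + 103)/((1 + (½)*(-7)) - 55) = (103 + f)/((1 - 7/2) - 55) = (103 + f)/(-5/2 - 55) = (103 + f)/(-115/2) = (103 + f)*(-2/115) = -206/115 - 2*f/115)
(1/(-26629 + 44344) + 8261)*(-27195 + U(1)) = (1/(-26629 + 44344) + 8261)*(-27195 + (-206/115 - 2/115*1)) = (1/17715 + 8261)*(-27195 + (-206/115 - 2/115)) = (1/17715 + 8261)*(-27195 - 208/115) = (146343616/17715)*(-3127633/115) = -457709122740928/2037225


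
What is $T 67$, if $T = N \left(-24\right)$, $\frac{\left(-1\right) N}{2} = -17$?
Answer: $-54672$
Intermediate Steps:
$N = 34$ ($N = \left(-2\right) \left(-17\right) = 34$)
$T = -816$ ($T = 34 \left(-24\right) = -816$)
$T 67 = \left(-816\right) 67 = -54672$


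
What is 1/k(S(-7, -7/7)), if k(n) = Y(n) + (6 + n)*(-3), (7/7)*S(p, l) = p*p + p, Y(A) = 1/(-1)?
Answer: -1/145 ≈ -0.0068966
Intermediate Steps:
Y(A) = -1
S(p, l) = p + p² (S(p, l) = p*p + p = p² + p = p + p²)
k(n) = -19 - 3*n (k(n) = -1 + (6 + n)*(-3) = -1 + (-18 - 3*n) = -19 - 3*n)
1/k(S(-7, -7/7)) = 1/(-19 - (-21)*(1 - 7)) = 1/(-19 - (-21)*(-6)) = 1/(-19 - 3*42) = 1/(-19 - 126) = 1/(-145) = -1/145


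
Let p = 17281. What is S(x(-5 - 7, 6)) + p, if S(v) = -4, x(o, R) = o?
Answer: 17277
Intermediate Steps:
S(x(-5 - 7, 6)) + p = -4 + 17281 = 17277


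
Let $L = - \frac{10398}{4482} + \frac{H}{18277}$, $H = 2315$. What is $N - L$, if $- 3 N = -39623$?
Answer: $\frac{180353147915}{13652919} \approx 13210.0$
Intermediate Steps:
$N = \frac{39623}{3}$ ($N = \left(- \frac{1}{3}\right) \left(-39623\right) = \frac{39623}{3} \approx 13208.0$)
$L = - \frac{29944736}{13652919}$ ($L = - \frac{10398}{4482} + \frac{2315}{18277} = \left(-10398\right) \frac{1}{4482} + 2315 \cdot \frac{1}{18277} = - \frac{1733}{747} + \frac{2315}{18277} = - \frac{29944736}{13652919} \approx -2.1933$)
$N - L = \frac{39623}{3} - - \frac{29944736}{13652919} = \frac{39623}{3} + \frac{29944736}{13652919} = \frac{180353147915}{13652919}$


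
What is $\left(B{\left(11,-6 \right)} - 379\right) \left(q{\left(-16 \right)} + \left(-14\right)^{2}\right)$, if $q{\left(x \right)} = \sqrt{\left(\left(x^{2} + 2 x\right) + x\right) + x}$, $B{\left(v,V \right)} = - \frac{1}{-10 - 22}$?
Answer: $- \frac{594223}{8} - \frac{12127 \sqrt{3}}{4} \approx -79529.0$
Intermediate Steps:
$B{\left(v,V \right)} = \frac{1}{32}$ ($B{\left(v,V \right)} = - \frac{1}{-32} = \left(-1\right) \left(- \frac{1}{32}\right) = \frac{1}{32}$)
$q{\left(x \right)} = \sqrt{x^{2} + 4 x}$ ($q{\left(x \right)} = \sqrt{\left(x^{2} + 3 x\right) + x} = \sqrt{x^{2} + 4 x}$)
$\left(B{\left(11,-6 \right)} - 379\right) \left(q{\left(-16 \right)} + \left(-14\right)^{2}\right) = \left(\frac{1}{32} - 379\right) \left(\sqrt{- 16 \left(4 - 16\right)} + \left(-14\right)^{2}\right) = - \frac{12127 \left(\sqrt{\left(-16\right) \left(-12\right)} + 196\right)}{32} = - \frac{12127 \left(\sqrt{192} + 196\right)}{32} = - \frac{12127 \left(8 \sqrt{3} + 196\right)}{32} = - \frac{12127 \left(196 + 8 \sqrt{3}\right)}{32} = - \frac{594223}{8} - \frac{12127 \sqrt{3}}{4}$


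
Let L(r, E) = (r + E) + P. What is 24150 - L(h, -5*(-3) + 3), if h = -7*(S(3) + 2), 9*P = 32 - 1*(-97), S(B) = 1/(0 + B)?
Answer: 24134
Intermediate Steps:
S(B) = 1/B
P = 43/3 (P = (32 - 1*(-97))/9 = (32 + 97)/9 = (1/9)*129 = 43/3 ≈ 14.333)
h = -49/3 (h = -7*(1/3 + 2) = -7*7/3 = -49/3 ≈ -16.333)
L(r, E) = 43/3 + E + r (L(r, E) = (r + E) + 43/3 = (E + r) + 43/3 = 43/3 + E + r)
24150 - L(h, -5*(-3) + 3) = 24150 - (43/3 + (-5*(-3) + 3) - 49/3) = 24150 - (43/3 + (15 + 3) - 49/3) = 24150 - (43/3 + 18 - 49/3) = 24150 - 1*16 = 24150 - 16 = 24134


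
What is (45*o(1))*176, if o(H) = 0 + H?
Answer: 7920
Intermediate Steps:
o(H) = H
(45*o(1))*176 = (45*1)*176 = 45*176 = 7920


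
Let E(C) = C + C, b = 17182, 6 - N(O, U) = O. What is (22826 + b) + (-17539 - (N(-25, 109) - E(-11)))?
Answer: 22416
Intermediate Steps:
N(O, U) = 6 - O
E(C) = 2*C
(22826 + b) + (-17539 - (N(-25, 109) - E(-11))) = (22826 + 17182) + (-17539 - ((6 - 1*(-25)) - 2*(-11))) = 40008 + (-17539 - ((6 + 25) - 1*(-22))) = 40008 + (-17539 - (31 + 22)) = 40008 + (-17539 - 1*53) = 40008 + (-17539 - 53) = 40008 - 17592 = 22416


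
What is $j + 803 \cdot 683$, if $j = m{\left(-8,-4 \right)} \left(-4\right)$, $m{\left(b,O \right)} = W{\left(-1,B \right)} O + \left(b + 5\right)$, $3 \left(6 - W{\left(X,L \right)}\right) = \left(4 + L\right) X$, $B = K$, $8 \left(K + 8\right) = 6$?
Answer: $\frac{1645619}{3} \approx 5.4854 \cdot 10^{5}$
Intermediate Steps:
$K = - \frac{29}{4}$ ($K = -8 + \frac{1}{8} \cdot 6 = -8 + \frac{3}{4} = - \frac{29}{4} \approx -7.25$)
$B = - \frac{29}{4} \approx -7.25$
$W{\left(X,L \right)} = 6 - \frac{X \left(4 + L\right)}{3}$ ($W{\left(X,L \right)} = 6 - \frac{\left(4 + L\right) X}{3} = 6 - \frac{X \left(4 + L\right)}{3}$)
$m{\left(b,O \right)} = 5 + b + \frac{59 O}{12}$ ($m{\left(b,O \right)} = \left(6 - - \frac{4}{3} - \left(- \frac{29}{12}\right) \left(-1\right)\right) O + \left(b + 5\right) = \left(6 + \frac{4}{3} - \frac{29}{12}\right) O + \left(5 + b\right) = \frac{59 O}{12} + \left(5 + b\right) = 5 + b + \frac{59 O}{12}$)
$j = \frac{272}{3}$ ($j = \left(5 - 8 + \frac{59}{12} \left(-4\right)\right) \left(-4\right) = \left(5 - 8 - \frac{59}{3}\right) \left(-4\right) = \left(- \frac{68}{3}\right) \left(-4\right) = \frac{272}{3} \approx 90.667$)
$j + 803 \cdot 683 = \frac{272}{3} + 803 \cdot 683 = \frac{272}{3} + 548449 = \frac{1645619}{3}$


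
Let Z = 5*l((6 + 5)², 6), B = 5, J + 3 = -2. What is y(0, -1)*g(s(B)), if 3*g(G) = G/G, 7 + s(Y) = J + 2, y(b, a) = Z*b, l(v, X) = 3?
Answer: 0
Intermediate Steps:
J = -5 (J = -3 - 2 = -5)
Z = 15 (Z = 5*3 = 15)
y(b, a) = 15*b
s(Y) = -10 (s(Y) = -7 + (-5 + 2) = -7 - 3 = -10)
g(G) = ⅓ (g(G) = (G/G)/3 = (⅓)*1 = ⅓)
y(0, -1)*g(s(B)) = (15*0)*(⅓) = 0*(⅓) = 0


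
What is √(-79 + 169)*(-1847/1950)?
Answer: -1847*√10/650 ≈ -8.9857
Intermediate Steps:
√(-79 + 169)*(-1847/1950) = √90*(-1847*1/1950) = (3*√10)*(-1847/1950) = -1847*√10/650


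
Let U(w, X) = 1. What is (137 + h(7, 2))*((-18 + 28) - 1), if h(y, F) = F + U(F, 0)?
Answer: 1260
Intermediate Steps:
h(y, F) = 1 + F (h(y, F) = F + 1 = 1 + F)
(137 + h(7, 2))*((-18 + 28) - 1) = (137 + (1 + 2))*((-18 + 28) - 1) = (137 + 3)*(10 - 1) = 140*9 = 1260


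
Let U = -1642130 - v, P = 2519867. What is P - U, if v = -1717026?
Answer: 2444971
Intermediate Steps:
U = 74896 (U = -1642130 - 1*(-1717026) = -1642130 + 1717026 = 74896)
P - U = 2519867 - 1*74896 = 2519867 - 74896 = 2444971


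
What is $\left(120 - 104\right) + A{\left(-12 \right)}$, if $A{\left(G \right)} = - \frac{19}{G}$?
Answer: $\frac{211}{12} \approx 17.583$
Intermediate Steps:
$\left(120 - 104\right) + A{\left(-12 \right)} = \left(120 - 104\right) - \frac{19}{-12} = \left(120 - 104\right) - - \frac{19}{12} = 16 + \frac{19}{12} = \frac{211}{12}$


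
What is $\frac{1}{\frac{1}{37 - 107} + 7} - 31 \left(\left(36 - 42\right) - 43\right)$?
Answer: $\frac{742861}{489} \approx 1519.1$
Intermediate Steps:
$\frac{1}{\frac{1}{37 - 107} + 7} - 31 \left(\left(36 - 42\right) - 43\right) = \frac{1}{\frac{1}{-70} + 7} - 31 \left(-6 - 43\right) = \frac{1}{- \frac{1}{70} + 7} - -1519 = \frac{1}{\frac{489}{70}} + 1519 = \frac{70}{489} + 1519 = \frac{742861}{489}$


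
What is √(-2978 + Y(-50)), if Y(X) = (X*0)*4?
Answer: I*√2978 ≈ 54.571*I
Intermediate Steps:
Y(X) = 0 (Y(X) = 0*4 = 0)
√(-2978 + Y(-50)) = √(-2978 + 0) = √(-2978) = I*√2978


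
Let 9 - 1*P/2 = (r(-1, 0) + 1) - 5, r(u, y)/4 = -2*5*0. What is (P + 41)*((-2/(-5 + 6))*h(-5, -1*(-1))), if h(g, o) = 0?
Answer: 0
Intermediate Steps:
r(u, y) = 0 (r(u, y) = 4*(-2*5*0) = 4*(-10*0) = 4*0 = 0)
P = 26 (P = 18 - 2*((0 + 1) - 5) = 18 - 2*(1 - 5) = 18 - 2*(-4) = 18 + 8 = 26)
(P + 41)*((-2/(-5 + 6))*h(-5, -1*(-1))) = (26 + 41)*((-2/(-5 + 6))*0) = 67*((-2/1)*0) = 67*((1*(-2))*0) = 67*(-2*0) = 67*0 = 0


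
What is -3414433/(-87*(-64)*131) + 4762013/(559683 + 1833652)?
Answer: -4698431625751/1745717695680 ≈ -2.6914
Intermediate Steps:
-3414433/(-87*(-64)*131) + 4762013/(559683 + 1833652) = -3414433/(5568*131) + 4762013/2393335 = -3414433/729408 + 4762013*(1/2393335) = -3414433*1/729408 + 4762013/2393335 = -3414433/729408 + 4762013/2393335 = -4698431625751/1745717695680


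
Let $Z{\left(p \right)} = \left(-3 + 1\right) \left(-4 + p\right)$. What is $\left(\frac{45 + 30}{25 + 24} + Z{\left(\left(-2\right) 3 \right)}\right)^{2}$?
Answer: $\frac{1113025}{2401} \approx 463.57$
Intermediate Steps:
$Z{\left(p \right)} = 8 - 2 p$ ($Z{\left(p \right)} = - 2 \left(-4 + p\right) = 8 - 2 p$)
$\left(\frac{45 + 30}{25 + 24} + Z{\left(\left(-2\right) 3 \right)}\right)^{2} = \left(\frac{45 + 30}{25 + 24} - \left(-8 + 2 \left(\left(-2\right) 3\right)\right)\right)^{2} = \left(\frac{75}{49} + \left(8 - -12\right)\right)^{2} = \left(75 \cdot \frac{1}{49} + \left(8 + 12\right)\right)^{2} = \left(\frac{75}{49} + 20\right)^{2} = \left(\frac{1055}{49}\right)^{2} = \frac{1113025}{2401}$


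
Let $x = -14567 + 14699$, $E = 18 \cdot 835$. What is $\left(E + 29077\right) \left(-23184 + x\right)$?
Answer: $-1016754564$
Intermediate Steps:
$E = 15030$
$x = 132$
$\left(E + 29077\right) \left(-23184 + x\right) = \left(15030 + 29077\right) \left(-23184 + 132\right) = 44107 \left(-23052\right) = -1016754564$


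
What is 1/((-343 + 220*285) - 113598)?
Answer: -1/51241 ≈ -1.9516e-5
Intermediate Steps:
1/((-343 + 220*285) - 113598) = 1/((-343 + 62700) - 113598) = 1/(62357 - 113598) = 1/(-51241) = -1/51241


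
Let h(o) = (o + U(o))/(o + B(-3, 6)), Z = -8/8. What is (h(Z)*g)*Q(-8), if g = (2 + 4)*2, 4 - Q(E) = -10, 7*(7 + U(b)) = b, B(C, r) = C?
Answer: 342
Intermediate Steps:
U(b) = -7 + b/7
Q(E) = 14 (Q(E) = 4 - 1*(-10) = 4 + 10 = 14)
Z = -1 (Z = -8*⅛ = -1)
h(o) = (-7 + 8*o/7)/(-3 + o) (h(o) = (o + (-7 + o/7))/(o - 3) = (-7 + 8*o/7)/(-3 + o))
g = 12 (g = 6*2 = 12)
(h(Z)*g)*Q(-8) = (((-49 + 8*(-1))/(7*(-3 - 1)))*12)*14 = (((⅐)*(-49 - 8)/(-4))*12)*14 = (((⅐)*(-¼)*(-57))*12)*14 = ((57/28)*12)*14 = (171/7)*14 = 342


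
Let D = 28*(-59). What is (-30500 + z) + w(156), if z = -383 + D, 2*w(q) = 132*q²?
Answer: 1573641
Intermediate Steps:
D = -1652
w(q) = 66*q² (w(q) = (132*q²)/2 = 66*q²)
z = -2035 (z = -383 - 1652 = -2035)
(-30500 + z) + w(156) = (-30500 - 2035) + 66*156² = -32535 + 66*24336 = -32535 + 1606176 = 1573641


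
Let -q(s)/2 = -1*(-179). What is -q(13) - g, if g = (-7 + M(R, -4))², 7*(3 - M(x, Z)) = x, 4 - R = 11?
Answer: 349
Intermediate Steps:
q(s) = -358 (q(s) = -(-2)*(-179) = -2*179 = -358)
R = -7 (R = 4 - 1*11 = 4 - 11 = -7)
M(x, Z) = 3 - x/7
g = 9 (g = (-7 + (3 - ⅐*(-7)))² = (-7 + (3 + 1))² = (-7 + 4)² = (-3)² = 9)
-q(13) - g = -1*(-358) - 1*9 = 358 - 9 = 349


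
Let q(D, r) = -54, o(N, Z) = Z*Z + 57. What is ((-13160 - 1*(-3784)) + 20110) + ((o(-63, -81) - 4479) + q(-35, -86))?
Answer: 12819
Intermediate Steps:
o(N, Z) = 57 + Z² (o(N, Z) = Z² + 57 = 57 + Z²)
((-13160 - 1*(-3784)) + 20110) + ((o(-63, -81) - 4479) + q(-35, -86)) = ((-13160 - 1*(-3784)) + 20110) + (((57 + (-81)²) - 4479) - 54) = ((-13160 + 3784) + 20110) + (((57 + 6561) - 4479) - 54) = (-9376 + 20110) + ((6618 - 4479) - 54) = 10734 + (2139 - 54) = 10734 + 2085 = 12819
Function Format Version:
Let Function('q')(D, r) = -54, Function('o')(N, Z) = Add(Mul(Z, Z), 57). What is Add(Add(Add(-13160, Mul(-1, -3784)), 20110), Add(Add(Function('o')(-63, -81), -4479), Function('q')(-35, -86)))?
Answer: 12819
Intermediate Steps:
Function('o')(N, Z) = Add(57, Pow(Z, 2)) (Function('o')(N, Z) = Add(Pow(Z, 2), 57) = Add(57, Pow(Z, 2)))
Add(Add(Add(-13160, Mul(-1, -3784)), 20110), Add(Add(Function('o')(-63, -81), -4479), Function('q')(-35, -86))) = Add(Add(Add(-13160, Mul(-1, -3784)), 20110), Add(Add(Add(57, Pow(-81, 2)), -4479), -54)) = Add(Add(Add(-13160, 3784), 20110), Add(Add(Add(57, 6561), -4479), -54)) = Add(Add(-9376, 20110), Add(Add(6618, -4479), -54)) = Add(10734, Add(2139, -54)) = Add(10734, 2085) = 12819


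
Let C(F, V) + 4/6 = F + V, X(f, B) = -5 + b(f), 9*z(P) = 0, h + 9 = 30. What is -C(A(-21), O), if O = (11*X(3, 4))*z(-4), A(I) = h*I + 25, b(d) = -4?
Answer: 1250/3 ≈ 416.67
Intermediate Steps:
h = 21 (h = -9 + 30 = 21)
z(P) = 0 (z(P) = (⅑)*0 = 0)
X(f, B) = -9 (X(f, B) = -5 - 4 = -9)
A(I) = 25 + 21*I (A(I) = 21*I + 25 = 25 + 21*I)
O = 0 (O = (11*(-9))*0 = -99*0 = 0)
C(F, V) = -⅔ + F + V (C(F, V) = -⅔ + (F + V) = -⅔ + F + V)
-C(A(-21), O) = -(-⅔ + (25 + 21*(-21)) + 0) = -(-⅔ + (25 - 441) + 0) = -(-⅔ - 416 + 0) = -1*(-1250/3) = 1250/3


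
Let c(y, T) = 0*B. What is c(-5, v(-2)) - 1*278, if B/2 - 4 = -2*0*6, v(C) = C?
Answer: -278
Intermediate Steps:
B = 8 (B = 8 + 2*(-2*0*6) = 8 + 2*(0*6) = 8 + 2*0 = 8 + 0 = 8)
c(y, T) = 0 (c(y, T) = 0*8 = 0)
c(-5, v(-2)) - 1*278 = 0 - 1*278 = 0 - 278 = -278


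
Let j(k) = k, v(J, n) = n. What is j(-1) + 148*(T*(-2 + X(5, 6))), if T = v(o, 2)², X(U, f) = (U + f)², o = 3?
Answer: 70447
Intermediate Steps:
T = 4 (T = 2² = 4)
j(-1) + 148*(T*(-2 + X(5, 6))) = -1 + 148*(4*(-2 + (5 + 6)²)) = -1 + 148*(4*(-2 + 11²)) = -1 + 148*(4*(-2 + 121)) = -1 + 148*(4*119) = -1 + 148*476 = -1 + 70448 = 70447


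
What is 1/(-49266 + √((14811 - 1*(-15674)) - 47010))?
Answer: -49266/2427155281 - 5*I*√661/2427155281 ≈ -2.0298e-5 - 5.2963e-8*I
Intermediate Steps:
1/(-49266 + √((14811 - 1*(-15674)) - 47010)) = 1/(-49266 + √((14811 + 15674) - 47010)) = 1/(-49266 + √(30485 - 47010)) = 1/(-49266 + √(-16525)) = 1/(-49266 + 5*I*√661)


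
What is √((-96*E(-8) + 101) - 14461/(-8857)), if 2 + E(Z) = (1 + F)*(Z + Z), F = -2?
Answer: I*√97380855030/8857 ≈ 35.233*I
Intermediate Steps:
E(Z) = -2 - 2*Z (E(Z) = -2 + (1 - 2)*(Z + Z) = -2 - 2*Z)
√((-96*E(-8) + 101) - 14461/(-8857)) = √((-96*(-2 - 2*(-8)) + 101) - 14461/(-8857)) = √((-96*(-2 + 16) + 101) - 14461*(-1/8857)) = √((-96*14 + 101) + 14461/8857) = √((-1344 + 101) + 14461/8857) = √(-1243 + 14461/8857) = √(-10994790/8857) = I*√97380855030/8857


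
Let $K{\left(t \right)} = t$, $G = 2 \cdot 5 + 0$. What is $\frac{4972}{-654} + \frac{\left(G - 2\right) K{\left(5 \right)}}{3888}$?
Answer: $- \frac{402187}{52974} \approx -7.5922$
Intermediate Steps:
$G = 10$ ($G = 10 + 0 = 10$)
$\frac{4972}{-654} + \frac{\left(G - 2\right) K{\left(5 \right)}}{3888} = \frac{4972}{-654} + \frac{\left(10 - 2\right) 5}{3888} = 4972 \left(- \frac{1}{654}\right) + 8 \cdot 5 \cdot \frac{1}{3888} = - \frac{2486}{327} + 40 \cdot \frac{1}{3888} = - \frac{2486}{327} + \frac{5}{486} = - \frac{402187}{52974}$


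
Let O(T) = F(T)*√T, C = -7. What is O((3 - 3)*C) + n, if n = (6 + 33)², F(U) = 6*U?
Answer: 1521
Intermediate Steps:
n = 1521 (n = 39² = 1521)
O(T) = 6*T^(3/2) (O(T) = (6*T)*√T = 6*T^(3/2))
O((3 - 3)*C) + n = 6*((3 - 3)*(-7))^(3/2) + 1521 = 6*(0*(-7))^(3/2) + 1521 = 6*0^(3/2) + 1521 = 6*0 + 1521 = 0 + 1521 = 1521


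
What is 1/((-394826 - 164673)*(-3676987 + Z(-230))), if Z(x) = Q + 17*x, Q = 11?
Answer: 1/2059452036114 ≈ 4.8557e-13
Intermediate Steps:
Z(x) = 11 + 17*x
1/((-394826 - 164673)*(-3676987 + Z(-230))) = 1/((-394826 - 164673)*(-3676987 + (11 + 17*(-230)))) = 1/(-559499*(-3676987 + (11 - 3910))) = 1/(-559499*(-3676987 - 3899)) = 1/(-559499*(-3680886)) = 1/2059452036114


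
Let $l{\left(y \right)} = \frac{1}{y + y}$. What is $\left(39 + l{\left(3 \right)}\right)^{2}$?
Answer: $\frac{55225}{36} \approx 1534.0$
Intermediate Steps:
$l{\left(y \right)} = \frac{1}{2 y}$
$\left(39 + l{\left(3 \right)}\right)^{2} = \left(39 + \frac{1}{2 \cdot 3}\right)^{2} = \left(39 + \frac{1}{2} \cdot \frac{1}{3}\right)^{2} = \left(39 + \frac{1}{6}\right)^{2} = \left(\frac{235}{6}\right)^{2} = \frac{55225}{36}$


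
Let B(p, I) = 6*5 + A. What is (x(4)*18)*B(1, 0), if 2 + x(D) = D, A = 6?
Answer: 1296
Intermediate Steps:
x(D) = -2 + D
B(p, I) = 36 (B(p, I) = 6*5 + 6 = 30 + 6 = 36)
(x(4)*18)*B(1, 0) = ((-2 + 4)*18)*36 = (2*18)*36 = 36*36 = 1296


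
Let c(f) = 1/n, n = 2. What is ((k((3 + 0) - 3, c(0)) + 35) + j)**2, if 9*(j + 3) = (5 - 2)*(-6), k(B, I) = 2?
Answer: 1024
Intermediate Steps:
c(f) = 1/2
j = -5 (j = -3 + ((5 - 2)*(-6))/9 = -3 + (3*(-6))/9 = -3 + (1/9)*(-18) = -3 - 2 = -5)
((k((3 + 0) - 3, c(0)) + 35) + j)**2 = ((2 + 35) - 5)**2 = (37 - 5)**2 = 32**2 = 1024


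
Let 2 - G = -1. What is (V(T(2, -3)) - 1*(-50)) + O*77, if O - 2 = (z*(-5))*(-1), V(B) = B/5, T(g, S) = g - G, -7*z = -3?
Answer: 1844/5 ≈ 368.80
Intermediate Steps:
G = 3 (G = 2 - 1*(-1) = 2 + 1 = 3)
z = 3/7 (z = -⅐*(-3) = 3/7 ≈ 0.42857)
T(g, S) = -3 + g (T(g, S) = g - 1*3 = g - 3 = -3 + g)
V(B) = B/5 (V(B) = B*(⅕) = B/5)
O = 29/7 (O = 2 + ((3/7)*(-5))*(-1) = 2 - 15/7*(-1) = 2 + 15/7 = 29/7 ≈ 4.1429)
(V(T(2, -3)) - 1*(-50)) + O*77 = ((-3 + 2)/5 - 1*(-50)) + (29/7)*77 = ((⅕)*(-1) + 50) + 319 = (-⅕ + 50) + 319 = 249/5 + 319 = 1844/5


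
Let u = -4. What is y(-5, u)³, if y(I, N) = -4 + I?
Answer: -729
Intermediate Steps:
y(-5, u)³ = (-4 - 5)³ = (-9)³ = -729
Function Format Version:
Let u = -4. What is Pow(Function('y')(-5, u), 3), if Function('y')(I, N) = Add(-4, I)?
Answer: -729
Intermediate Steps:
Pow(Function('y')(-5, u), 3) = Pow(Add(-4, -5), 3) = Pow(-9, 3) = -729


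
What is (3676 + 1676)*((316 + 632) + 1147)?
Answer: 11212440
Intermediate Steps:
(3676 + 1676)*((316 + 632) + 1147) = 5352*(948 + 1147) = 5352*2095 = 11212440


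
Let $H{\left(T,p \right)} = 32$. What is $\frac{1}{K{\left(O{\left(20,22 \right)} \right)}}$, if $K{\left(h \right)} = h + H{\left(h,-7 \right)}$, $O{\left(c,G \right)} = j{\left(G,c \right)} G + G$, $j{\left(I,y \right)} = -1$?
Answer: $\frac{1}{32} \approx 0.03125$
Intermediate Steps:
$O{\left(c,G \right)} = 0$ ($O{\left(c,G \right)} = - G + G = 0$)
$K{\left(h \right)} = 32 + h$ ($K{\left(h \right)} = h + 32 = 32 + h$)
$\frac{1}{K{\left(O{\left(20,22 \right)} \right)}} = \frac{1}{32 + 0} = \frac{1}{32}$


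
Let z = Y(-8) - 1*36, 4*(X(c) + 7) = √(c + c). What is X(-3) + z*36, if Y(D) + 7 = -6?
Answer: -1771 + I*√6/4 ≈ -1771.0 + 0.61237*I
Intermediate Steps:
X(c) = -7 + √2*√c/4 (X(c) = -7 + √(c + c)/4 = -7 + √(2*c)/4 = -7 + (√2*√c)/4 = -7 + √2*√c/4)
Y(D) = -13 (Y(D) = -7 - 6 = -13)
z = -49 (z = -13 - 1*36 = -13 - 36 = -49)
X(-3) + z*36 = (-7 + √2*√(-3)/4) - 49*36 = (-7 + √2*(I*√3)/4) - 1764 = (-7 + I*√6/4) - 1764 = -1771 + I*√6/4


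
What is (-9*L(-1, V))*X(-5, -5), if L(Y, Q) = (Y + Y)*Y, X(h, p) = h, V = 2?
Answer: 90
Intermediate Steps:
L(Y, Q) = 2*Y² (L(Y, Q) = (2*Y)*Y = 2*Y²)
(-9*L(-1, V))*X(-5, -5) = -18*(-1)²*(-5) = -18*(-5) = 90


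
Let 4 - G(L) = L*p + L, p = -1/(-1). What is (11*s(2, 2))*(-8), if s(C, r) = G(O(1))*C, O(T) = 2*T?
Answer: 0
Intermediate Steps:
p = 1 (p = -1*(-1) = 1)
G(L) = 4 - 2*L (G(L) = 4 - (L*1 + L) = 4 - (L + L) = 4 - 2*L)
s(C, r) = 0 (s(C, r) = (4 - 4)*C = 0*C = 0)
(11*s(2, 2))*(-8) = (11*0)*(-8) = 0*(-8) = 0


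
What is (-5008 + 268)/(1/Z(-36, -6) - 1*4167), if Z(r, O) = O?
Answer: 28440/25003 ≈ 1.1375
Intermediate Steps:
(-5008 + 268)/(1/Z(-36, -6) - 1*4167) = (-5008 + 268)/(1/(-6) - 1*4167) = -4740/(-⅙ - 4167) = -4740/(-25003/6) = -4740*(-6/25003) = 28440/25003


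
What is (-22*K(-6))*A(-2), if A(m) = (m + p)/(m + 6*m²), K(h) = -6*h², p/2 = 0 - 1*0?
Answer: -432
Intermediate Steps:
p = 0 (p = 2*(0 - 1*0) = 2*(0 + 0) = 2*0 = 0)
A(m) = m/(m + 6*m²) (A(m) = (m + 0)/(m + 6*m²) = m/(m + 6*m²))
(-22*K(-6))*A(-2) = (-(-132)*(-6)²)/(1 + 6*(-2)) = (-(-132)*36)/(1 - 12) = -22*(-216)/(-11) = 4752*(-1/11) = -432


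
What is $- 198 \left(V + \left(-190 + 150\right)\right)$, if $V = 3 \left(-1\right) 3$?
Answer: $9702$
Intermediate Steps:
$V = -9$ ($V = \left(-3\right) 3 = -9$)
$- 198 \left(V + \left(-190 + 150\right)\right) = - 198 \left(-9 + \left(-190 + 150\right)\right) = - 198 \left(-9 - 40\right) = \left(-198\right) \left(-49\right) = 9702$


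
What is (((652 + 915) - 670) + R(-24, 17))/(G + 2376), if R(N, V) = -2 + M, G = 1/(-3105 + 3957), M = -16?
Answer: 748908/2024353 ≈ 0.36995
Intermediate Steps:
G = 1/852 ≈ 0.0011737
R(N, V) = -18 (R(N, V) = -2 - 16 = -18)
(((652 + 915) - 670) + R(-24, 17))/(G + 2376) = (((652 + 915) - 670) - 18)/(1/852 + 2376) = ((1567 - 670) - 18)/(2024353/852) = (897 - 18)*(852/2024353) = 879*(852/2024353) = 748908/2024353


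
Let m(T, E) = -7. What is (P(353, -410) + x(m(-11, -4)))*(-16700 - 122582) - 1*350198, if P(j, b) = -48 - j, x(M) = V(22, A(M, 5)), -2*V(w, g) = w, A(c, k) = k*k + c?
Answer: 57033986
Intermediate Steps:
A(c, k) = c + k**2 (A(c, k) = k**2 + c = c + k**2)
V(w, g) = -w/2
x(M) = -11 (x(M) = -1/2*22 = -11)
(P(353, -410) + x(m(-11, -4)))*(-16700 - 122582) - 1*350198 = ((-48 - 1*353) - 11)*(-16700 - 122582) - 1*350198 = ((-48 - 353) - 11)*(-139282) - 350198 = (-401 - 11)*(-139282) - 350198 = -412*(-139282) - 350198 = 57384184 - 350198 = 57033986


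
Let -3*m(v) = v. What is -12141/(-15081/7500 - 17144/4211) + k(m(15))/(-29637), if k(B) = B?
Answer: 1262678342036995/632539497663 ≈ 1996.2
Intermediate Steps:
m(v) = -v/3
-12141/(-15081/7500 - 17144/4211) + k(m(15))/(-29637) = -12141/(-15081/7500 - 17144/4211) - ⅓*15/(-29637) = -12141/(-15081*1/7500 - 17144*1/4211) - 5*(-1/29637) = -12141/(-5027/2500 - 17144/4211) + 5/29637 = -12141/(-64028697/10527500) + 5/29637 = -12141*(-10527500/64028697) + 5/29637 = 42604792500/21342899 + 5/29637 = 1262678342036995/632539497663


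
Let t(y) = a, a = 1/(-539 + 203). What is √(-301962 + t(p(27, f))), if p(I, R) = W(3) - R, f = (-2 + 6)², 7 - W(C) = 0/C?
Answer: I*√2130643893/84 ≈ 549.51*I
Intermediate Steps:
W(C) = 7 (W(C) = 7 - 0/C = 7 - 1*0 = 7 + 0 = 7)
a = -1/336 (a = 1/(-336) = -1/336 ≈ -0.0029762)
f = 16 (f = 4² = 16)
p(I, R) = 7 - R
t(y) = -1/336
√(-301962 + t(p(27, f))) = √(-301962 - 1/336) = √(-101459233/336) = I*√2130643893/84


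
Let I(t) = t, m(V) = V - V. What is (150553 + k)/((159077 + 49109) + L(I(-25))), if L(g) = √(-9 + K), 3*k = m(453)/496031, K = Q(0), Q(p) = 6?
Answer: 31343026858/43341410599 - 150553*I*√3/43341410599 ≈ 0.72317 - 6.0165e-6*I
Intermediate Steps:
m(V) = 0
K = 6
k = 0 (k = (0/496031)/3 = (0*(1/496031))/3 = (⅓)*0 = 0)
L(g) = I*√3 (L(g) = √(-9 + 6) = √(-3) = I*√3)
(150553 + k)/((159077 + 49109) + L(I(-25))) = (150553 + 0)/((159077 + 49109) + I*√3) = 150553/(208186 + I*√3)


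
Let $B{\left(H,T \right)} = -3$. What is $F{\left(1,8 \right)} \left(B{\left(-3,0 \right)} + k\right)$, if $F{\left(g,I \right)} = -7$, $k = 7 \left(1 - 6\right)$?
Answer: $266$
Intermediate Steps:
$k = -35$ ($k = 7 \left(-5\right) = -35$)
$F{\left(1,8 \right)} \left(B{\left(-3,0 \right)} + k\right) = - 7 \left(-3 - 35\right) = \left(-7\right) \left(-38\right) = 266$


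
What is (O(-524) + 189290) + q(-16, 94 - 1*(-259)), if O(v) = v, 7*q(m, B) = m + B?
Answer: 1321699/7 ≈ 1.8881e+5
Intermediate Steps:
q(m, B) = B/7 + m/7 (q(m, B) = (m + B)/7 = (B + m)/7 = B/7 + m/7)
(O(-524) + 189290) + q(-16, 94 - 1*(-259)) = (-524 + 189290) + ((94 - 1*(-259))/7 + (⅐)*(-16)) = 188766 + ((94 + 259)/7 - 16/7) = 188766 + ((⅐)*353 - 16/7) = 188766 + (353/7 - 16/7) = 188766 + 337/7 = 1321699/7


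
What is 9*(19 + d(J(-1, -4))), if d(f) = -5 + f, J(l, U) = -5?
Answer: 81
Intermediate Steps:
9*(19 + d(J(-1, -4))) = 9*(19 + (-5 - 5)) = 9*(19 - 10) = 9*9 = 81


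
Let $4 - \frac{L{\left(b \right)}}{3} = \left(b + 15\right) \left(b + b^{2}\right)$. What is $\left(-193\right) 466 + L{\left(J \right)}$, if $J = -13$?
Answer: $-90862$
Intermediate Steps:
$L{\left(b \right)} = 12 - 3 \left(15 + b\right) \left(b + b^{2}\right)$ ($L{\left(b \right)} = 12 - 3 \left(b + 15\right) \left(b + b^{2}\right) = 12 - 3 \left(15 + b\right) \left(b + b^{2}\right)$)
$\left(-193\right) 466 + L{\left(J \right)} = \left(-193\right) 466 - \left(-597 - 6591 + 8112\right) = -89938 + \left(12 - 8112 + 585 - -6591\right) = -89938 + \left(12 - 8112 + 585 + 6591\right) = -89938 - 924 = -90862$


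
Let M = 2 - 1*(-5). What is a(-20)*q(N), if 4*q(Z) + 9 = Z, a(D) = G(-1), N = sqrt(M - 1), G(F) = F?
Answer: 9/4 - sqrt(6)/4 ≈ 1.6376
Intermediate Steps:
M = 7 (M = 2 + 5 = 7)
N = sqrt(6) (N = sqrt(7 - 1) = sqrt(6) ≈ 2.4495)
a(D) = -1
q(Z) = -9/4 + Z/4
a(-20)*q(N) = -(-9/4 + sqrt(6)/4) = 9/4 - sqrt(6)/4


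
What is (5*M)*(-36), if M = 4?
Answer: -720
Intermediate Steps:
(5*M)*(-36) = (5*4)*(-36) = 20*(-36) = -720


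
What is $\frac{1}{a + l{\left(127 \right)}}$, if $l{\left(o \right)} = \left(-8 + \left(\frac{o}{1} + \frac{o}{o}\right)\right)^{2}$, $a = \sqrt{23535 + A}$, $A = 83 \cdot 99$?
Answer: $\frac{200}{2879559} - \frac{7 \sqrt{2}}{11518236} \approx 6.8596 \cdot 10^{-5}$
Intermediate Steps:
$A = 8217$
$a = 126 \sqrt{2}$ ($a = \sqrt{23535 + 8217} = \sqrt{31752} = 126 \sqrt{2} \approx 178.19$)
$l{\left(o \right)} = \left(-7 + o\right)^{2}$ ($l{\left(o \right)} = \left(-8 + \left(o 1 + 1\right)\right)^{2} = \left(-8 + \left(o + 1\right)\right)^{2} = \left(-8 + \left(1 + o\right)\right)^{2} = \left(-7 + o\right)^{2}$)
$\frac{1}{a + l{\left(127 \right)}} = \frac{1}{126 \sqrt{2} + \left(-7 + 127\right)^{2}} = \frac{1}{126 \sqrt{2} + 120^{2}} = \frac{1}{126 \sqrt{2} + 14400} = \frac{1}{14400 + 126 \sqrt{2}}$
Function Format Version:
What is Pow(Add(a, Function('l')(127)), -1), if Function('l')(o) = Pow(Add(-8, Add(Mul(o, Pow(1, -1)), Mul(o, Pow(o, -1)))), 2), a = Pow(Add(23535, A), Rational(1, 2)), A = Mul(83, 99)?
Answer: Add(Rational(200, 2879559), Mul(Rational(-7, 11518236), Pow(2, Rational(1, 2)))) ≈ 6.8596e-5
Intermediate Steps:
A = 8217
a = Mul(126, Pow(2, Rational(1, 2))) (a = Pow(Add(23535, 8217), Rational(1, 2)) = Pow(31752, Rational(1, 2)) = Mul(126, Pow(2, Rational(1, 2))) ≈ 178.19)
Function('l')(o) = Pow(Add(-7, o), 2) (Function('l')(o) = Pow(Add(-8, Add(Mul(o, 1), 1)), 2) = Pow(Add(-8, Add(o, 1)), 2) = Pow(Add(-8, Add(1, o)), 2) = Pow(Add(-7, o), 2))
Pow(Add(a, Function('l')(127)), -1) = Pow(Add(Mul(126, Pow(2, Rational(1, 2))), Pow(Add(-7, 127), 2)), -1) = Pow(Add(Mul(126, Pow(2, Rational(1, 2))), Pow(120, 2)), -1) = Pow(Add(Mul(126, Pow(2, Rational(1, 2))), 14400), -1) = Pow(Add(14400, Mul(126, Pow(2, Rational(1, 2)))), -1)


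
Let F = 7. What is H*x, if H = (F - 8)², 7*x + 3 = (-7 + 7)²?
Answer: -3/7 ≈ -0.42857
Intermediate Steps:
x = -3/7 (x = -3/7 + (-7 + 7)²/7 = -3/7 + (⅐)*0² = -3/7 + (⅐)*0 = -3/7 + 0 = -3/7 ≈ -0.42857)
H = 1 (H = (7 - 8)² = (-1)² = 1)
H*x = 1*(-3/7) = -3/7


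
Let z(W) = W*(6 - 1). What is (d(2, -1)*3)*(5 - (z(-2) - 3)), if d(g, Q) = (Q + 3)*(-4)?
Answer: -432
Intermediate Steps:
d(g, Q) = -12 - 4*Q (d(g, Q) = (3 + Q)*(-4) = -12 - 4*Q)
z(W) = 5*W (z(W) = W*5 = 5*W)
(d(2, -1)*3)*(5 - (z(-2) - 3)) = ((-12 - 4*(-1))*3)*(5 - (5*(-2) - 3)) = ((-12 + 4)*3)*(5 - (-10 - 3)) = (-8*3)*(5 - 1*(-13)) = -24*(5 + 13) = -24*18 = -432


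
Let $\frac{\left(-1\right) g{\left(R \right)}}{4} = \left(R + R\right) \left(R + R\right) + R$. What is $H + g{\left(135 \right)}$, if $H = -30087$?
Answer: $-322227$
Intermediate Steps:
$g{\left(R \right)} = - 16 R^{2} - 4 R$ ($g{\left(R \right)} = - 4 \left(\left(R + R\right) \left(R + R\right) + R\right) = - 4 \left(2 R 2 R + R\right) = - 4 \left(4 R^{2} + R\right) = - 4 \left(R + 4 R^{2}\right) = - 16 R^{2} - 4 R$)
$H + g{\left(135 \right)} = -30087 - 540 \left(1 + 4 \cdot 135\right) = -30087 - 540 \left(1 + 540\right) = -30087 - 540 \cdot 541 = -30087 - 292140 = -322227$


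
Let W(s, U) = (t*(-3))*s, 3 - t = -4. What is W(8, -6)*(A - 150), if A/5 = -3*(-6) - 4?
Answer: 13440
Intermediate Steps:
t = 7 (t = 3 - 1*(-4) = 3 + 4 = 7)
W(s, U) = -21*s (W(s, U) = (7*(-3))*s = -21*s)
A = 70 (A = 5*(-3*(-6) - 4) = 5*(18 - 4) = 5*14 = 70)
W(8, -6)*(A - 150) = (-21*8)*(70 - 150) = -168*(-80) = 13440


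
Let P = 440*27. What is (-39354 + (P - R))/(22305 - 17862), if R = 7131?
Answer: -11535/1481 ≈ -7.7887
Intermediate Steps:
P = 11880
(-39354 + (P - R))/(22305 - 17862) = (-39354 + (11880 - 1*7131))/(22305 - 17862) = (-39354 + (11880 - 7131))/4443 = (-39354 + 4749)*(1/4443) = -34605*1/4443 = -11535/1481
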